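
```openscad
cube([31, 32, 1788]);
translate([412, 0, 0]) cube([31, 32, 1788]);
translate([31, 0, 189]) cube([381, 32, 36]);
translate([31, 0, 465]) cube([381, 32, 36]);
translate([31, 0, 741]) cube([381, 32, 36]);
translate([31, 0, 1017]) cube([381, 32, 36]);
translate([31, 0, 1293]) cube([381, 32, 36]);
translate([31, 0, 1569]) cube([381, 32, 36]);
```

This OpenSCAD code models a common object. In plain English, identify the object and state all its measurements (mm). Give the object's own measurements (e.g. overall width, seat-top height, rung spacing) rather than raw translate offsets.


A straight ladder. Two 31×32 mm vertical rails, 1788 mm tall, stand 443 mm apart (outside-to-outside) with their front faces coplanar on the −y side. 6 rungs, each 32 mm deep and 36 mm tall, span between the inner faces of the rails, front faces flush with the rails. The lowest rung's underside is at z = 189 mm and rungs are spaced 276 mm apart (underside to underside).


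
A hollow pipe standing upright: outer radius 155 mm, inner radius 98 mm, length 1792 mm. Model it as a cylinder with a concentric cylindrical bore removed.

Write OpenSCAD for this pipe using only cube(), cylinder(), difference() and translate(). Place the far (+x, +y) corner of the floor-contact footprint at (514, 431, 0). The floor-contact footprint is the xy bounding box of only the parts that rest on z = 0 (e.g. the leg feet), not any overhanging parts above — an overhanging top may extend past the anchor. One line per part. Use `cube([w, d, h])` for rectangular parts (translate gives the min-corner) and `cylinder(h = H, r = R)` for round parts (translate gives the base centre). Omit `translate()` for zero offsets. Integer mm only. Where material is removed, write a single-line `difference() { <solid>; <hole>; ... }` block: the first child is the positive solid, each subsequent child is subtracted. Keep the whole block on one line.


difference() { translate([359, 276, 0]) cylinder(h = 1792, r = 155); translate([359, 276, 0]) cylinder(h = 1792, r = 98); }


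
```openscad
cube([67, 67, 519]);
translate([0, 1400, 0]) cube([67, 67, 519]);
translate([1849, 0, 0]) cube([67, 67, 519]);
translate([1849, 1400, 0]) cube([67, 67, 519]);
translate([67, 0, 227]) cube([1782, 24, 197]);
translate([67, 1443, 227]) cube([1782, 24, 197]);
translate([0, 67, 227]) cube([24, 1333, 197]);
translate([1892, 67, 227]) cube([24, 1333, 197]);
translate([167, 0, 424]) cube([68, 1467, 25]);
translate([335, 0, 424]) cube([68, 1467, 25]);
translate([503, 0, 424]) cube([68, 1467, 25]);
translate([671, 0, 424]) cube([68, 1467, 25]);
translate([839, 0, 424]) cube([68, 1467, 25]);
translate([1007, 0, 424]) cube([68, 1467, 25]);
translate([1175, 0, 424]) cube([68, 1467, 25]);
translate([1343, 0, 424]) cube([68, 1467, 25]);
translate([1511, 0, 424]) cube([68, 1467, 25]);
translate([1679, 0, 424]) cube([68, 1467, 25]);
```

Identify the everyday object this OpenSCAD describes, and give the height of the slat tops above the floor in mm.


A bed frame. The slat-top height is 449 mm.

Four posts, four rails, and a row of slats — a bed frame. Slats sit on the rails at z = 227 + 197 = 424; with slat thickness 25, the top is 449 mm.


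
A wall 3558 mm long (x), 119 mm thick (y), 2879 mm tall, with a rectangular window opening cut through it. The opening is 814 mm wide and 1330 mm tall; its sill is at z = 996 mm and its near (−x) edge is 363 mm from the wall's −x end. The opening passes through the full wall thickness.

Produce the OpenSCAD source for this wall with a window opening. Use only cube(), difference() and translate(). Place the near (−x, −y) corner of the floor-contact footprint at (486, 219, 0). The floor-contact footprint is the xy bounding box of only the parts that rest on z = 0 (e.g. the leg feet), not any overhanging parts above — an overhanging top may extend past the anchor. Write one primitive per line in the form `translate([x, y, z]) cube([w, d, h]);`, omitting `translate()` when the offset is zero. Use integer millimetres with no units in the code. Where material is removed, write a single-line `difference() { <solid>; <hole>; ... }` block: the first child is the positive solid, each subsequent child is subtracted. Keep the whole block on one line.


difference() { translate([486, 219, 0]) cube([3558, 119, 2879]); translate([849, 219, 996]) cube([814, 119, 1330]); }


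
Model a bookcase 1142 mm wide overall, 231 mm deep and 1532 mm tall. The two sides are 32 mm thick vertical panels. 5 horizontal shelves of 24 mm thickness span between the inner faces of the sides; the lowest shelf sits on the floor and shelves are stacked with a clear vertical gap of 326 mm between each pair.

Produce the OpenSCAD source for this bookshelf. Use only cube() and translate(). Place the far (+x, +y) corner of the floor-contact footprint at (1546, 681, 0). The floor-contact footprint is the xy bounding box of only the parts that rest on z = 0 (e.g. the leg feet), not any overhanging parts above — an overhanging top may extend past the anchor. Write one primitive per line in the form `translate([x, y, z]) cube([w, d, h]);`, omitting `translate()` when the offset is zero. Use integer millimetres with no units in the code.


translate([404, 450, 0]) cube([32, 231, 1532]);
translate([1514, 450, 0]) cube([32, 231, 1532]);
translate([436, 450, 0]) cube([1078, 231, 24]);
translate([436, 450, 350]) cube([1078, 231, 24]);
translate([436, 450, 700]) cube([1078, 231, 24]);
translate([436, 450, 1050]) cube([1078, 231, 24]);
translate([436, 450, 1400]) cube([1078, 231, 24]);


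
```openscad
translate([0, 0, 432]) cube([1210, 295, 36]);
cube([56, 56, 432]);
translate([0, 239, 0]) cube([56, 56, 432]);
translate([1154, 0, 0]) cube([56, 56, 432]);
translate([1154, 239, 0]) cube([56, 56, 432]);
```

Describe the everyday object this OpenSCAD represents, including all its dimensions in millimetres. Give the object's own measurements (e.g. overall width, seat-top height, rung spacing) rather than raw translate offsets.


A long wooden bench with a 1210 mm (x) × 295 mm (y) seat, 36 mm thick, its top surface 468 mm above the floor. Four 56 mm square legs at the seat corners, flush with the edges, run from z = 0 to the seat underside.


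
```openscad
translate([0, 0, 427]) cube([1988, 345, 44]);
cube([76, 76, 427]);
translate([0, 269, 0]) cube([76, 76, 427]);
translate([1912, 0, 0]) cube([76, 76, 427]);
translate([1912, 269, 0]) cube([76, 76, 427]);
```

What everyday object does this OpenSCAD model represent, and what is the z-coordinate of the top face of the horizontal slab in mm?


A bench. The seat-top height is 471 mm.

A long slab on four corner posts — a bench. The slab sits at z = 427 with thickness 44, so the top is 427 + 44 = 471 mm.


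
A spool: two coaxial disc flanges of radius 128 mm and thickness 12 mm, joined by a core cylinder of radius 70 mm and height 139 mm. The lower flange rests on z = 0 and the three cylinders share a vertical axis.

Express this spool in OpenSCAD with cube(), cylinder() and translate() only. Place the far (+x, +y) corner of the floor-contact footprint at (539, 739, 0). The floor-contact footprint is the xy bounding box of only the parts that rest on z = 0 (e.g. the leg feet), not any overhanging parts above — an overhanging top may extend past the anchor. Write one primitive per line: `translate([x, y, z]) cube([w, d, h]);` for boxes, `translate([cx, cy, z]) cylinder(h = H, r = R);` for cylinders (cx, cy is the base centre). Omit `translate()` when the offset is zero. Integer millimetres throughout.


translate([411, 611, 0]) cylinder(h = 12, r = 128);
translate([411, 611, 12]) cylinder(h = 139, r = 70);
translate([411, 611, 151]) cylinder(h = 12, r = 128);


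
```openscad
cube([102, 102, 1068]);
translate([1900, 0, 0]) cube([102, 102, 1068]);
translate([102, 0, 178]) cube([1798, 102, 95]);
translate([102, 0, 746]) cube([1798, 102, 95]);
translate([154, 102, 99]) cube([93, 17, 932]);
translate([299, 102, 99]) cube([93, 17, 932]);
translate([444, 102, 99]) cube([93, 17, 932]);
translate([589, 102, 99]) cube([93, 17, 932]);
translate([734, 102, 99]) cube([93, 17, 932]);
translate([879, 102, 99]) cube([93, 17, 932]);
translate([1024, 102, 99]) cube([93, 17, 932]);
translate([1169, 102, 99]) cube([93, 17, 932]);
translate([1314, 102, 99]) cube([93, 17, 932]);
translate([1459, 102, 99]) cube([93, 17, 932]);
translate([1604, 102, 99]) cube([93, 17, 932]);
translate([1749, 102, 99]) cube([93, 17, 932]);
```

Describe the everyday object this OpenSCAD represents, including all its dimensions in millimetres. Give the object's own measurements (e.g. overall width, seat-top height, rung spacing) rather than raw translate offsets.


A fence section. Two 102×102 mm posts, 1068 mm tall, stand on the floor with a clear span of 1798 mm between their inner faces. Two horizontal rails of 102×95 mm section span the gap between the posts with their undersides at z = 178 mm and z = 746 mm, flush with the posts' −y face. 12 pickets, each 93 mm wide, 17 mm thick and 932 mm tall, are fixed to the +y face of the rails with their bottoms at z = 99 mm, spaced across the span with a 52 mm gap after the −x post and between neighbouring pickets, with 58 mm left before the +x post.


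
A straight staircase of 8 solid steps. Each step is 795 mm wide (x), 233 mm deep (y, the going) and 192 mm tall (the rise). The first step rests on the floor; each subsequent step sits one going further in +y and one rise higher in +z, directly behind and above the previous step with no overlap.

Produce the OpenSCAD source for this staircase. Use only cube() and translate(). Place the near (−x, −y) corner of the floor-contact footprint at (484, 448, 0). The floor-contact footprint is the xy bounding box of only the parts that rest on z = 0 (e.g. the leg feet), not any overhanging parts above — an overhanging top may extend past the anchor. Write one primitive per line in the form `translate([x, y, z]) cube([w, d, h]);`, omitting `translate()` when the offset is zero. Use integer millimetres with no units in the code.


translate([484, 448, 0]) cube([795, 233, 192]);
translate([484, 681, 192]) cube([795, 233, 192]);
translate([484, 914, 384]) cube([795, 233, 192]);
translate([484, 1147, 576]) cube([795, 233, 192]);
translate([484, 1380, 768]) cube([795, 233, 192]);
translate([484, 1613, 960]) cube([795, 233, 192]);
translate([484, 1846, 1152]) cube([795, 233, 192]);
translate([484, 2079, 1344]) cube([795, 233, 192]);


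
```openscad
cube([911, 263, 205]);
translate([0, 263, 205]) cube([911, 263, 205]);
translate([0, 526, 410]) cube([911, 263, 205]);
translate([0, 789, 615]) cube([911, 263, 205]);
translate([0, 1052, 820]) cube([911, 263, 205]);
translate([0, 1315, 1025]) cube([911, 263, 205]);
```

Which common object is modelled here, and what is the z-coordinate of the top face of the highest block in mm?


A staircase. The total rise is 1230 mm.

6 identical blocks, each offset up and back from the previous — a staircase. Each step is 205 mm tall and there are 6 of them, so the total rise is 6 × 205 = 1230 mm.


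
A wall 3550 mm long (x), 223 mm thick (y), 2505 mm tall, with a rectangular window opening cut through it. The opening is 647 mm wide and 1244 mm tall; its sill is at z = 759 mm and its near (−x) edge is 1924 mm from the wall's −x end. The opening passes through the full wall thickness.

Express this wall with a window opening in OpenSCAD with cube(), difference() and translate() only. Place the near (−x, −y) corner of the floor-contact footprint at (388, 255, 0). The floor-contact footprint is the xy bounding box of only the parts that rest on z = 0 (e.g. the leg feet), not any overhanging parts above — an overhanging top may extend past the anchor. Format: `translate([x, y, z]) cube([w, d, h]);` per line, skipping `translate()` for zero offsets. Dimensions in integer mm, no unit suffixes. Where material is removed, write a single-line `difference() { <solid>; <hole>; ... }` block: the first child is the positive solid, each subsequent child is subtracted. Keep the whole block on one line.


difference() { translate([388, 255, 0]) cube([3550, 223, 2505]); translate([2312, 255, 759]) cube([647, 223, 1244]); }


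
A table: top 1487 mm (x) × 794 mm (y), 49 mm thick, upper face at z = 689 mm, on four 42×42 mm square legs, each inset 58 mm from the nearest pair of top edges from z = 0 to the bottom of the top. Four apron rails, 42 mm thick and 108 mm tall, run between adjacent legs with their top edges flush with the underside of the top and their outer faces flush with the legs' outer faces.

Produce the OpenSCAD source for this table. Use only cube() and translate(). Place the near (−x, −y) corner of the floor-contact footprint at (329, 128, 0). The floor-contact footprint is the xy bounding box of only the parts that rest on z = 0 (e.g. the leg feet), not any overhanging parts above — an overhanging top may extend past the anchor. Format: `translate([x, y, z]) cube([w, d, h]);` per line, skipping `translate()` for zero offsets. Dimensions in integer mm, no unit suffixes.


// leg_h = 689 - 49 = 640
// apron z = 640 - 108 = 532
translate([271, 70, 640]) cube([1487, 794, 49]);
translate([329, 128, 0]) cube([42, 42, 640]);
translate([1658, 128, 0]) cube([42, 42, 640]);
translate([329, 764, 0]) cube([42, 42, 640]);
translate([1658, 764, 0]) cube([42, 42, 640]);
translate([371, 128, 532]) cube([1287, 42, 108]);
translate([371, 764, 532]) cube([1287, 42, 108]);
translate([329, 170, 532]) cube([42, 594, 108]);
translate([1658, 170, 532]) cube([42, 594, 108]);


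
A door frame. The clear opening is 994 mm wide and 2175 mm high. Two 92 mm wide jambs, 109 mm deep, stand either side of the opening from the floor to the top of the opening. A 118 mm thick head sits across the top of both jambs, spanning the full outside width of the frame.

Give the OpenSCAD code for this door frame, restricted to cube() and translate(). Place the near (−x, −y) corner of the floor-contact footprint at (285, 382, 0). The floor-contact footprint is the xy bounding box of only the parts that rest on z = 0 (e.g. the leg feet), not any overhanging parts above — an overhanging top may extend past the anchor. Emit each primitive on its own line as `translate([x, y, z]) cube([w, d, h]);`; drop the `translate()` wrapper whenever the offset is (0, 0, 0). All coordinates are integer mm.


translate([285, 382, 0]) cube([92, 109, 2175]);
translate([1371, 382, 0]) cube([92, 109, 2175]);
translate([285, 382, 2175]) cube([1178, 109, 118]);


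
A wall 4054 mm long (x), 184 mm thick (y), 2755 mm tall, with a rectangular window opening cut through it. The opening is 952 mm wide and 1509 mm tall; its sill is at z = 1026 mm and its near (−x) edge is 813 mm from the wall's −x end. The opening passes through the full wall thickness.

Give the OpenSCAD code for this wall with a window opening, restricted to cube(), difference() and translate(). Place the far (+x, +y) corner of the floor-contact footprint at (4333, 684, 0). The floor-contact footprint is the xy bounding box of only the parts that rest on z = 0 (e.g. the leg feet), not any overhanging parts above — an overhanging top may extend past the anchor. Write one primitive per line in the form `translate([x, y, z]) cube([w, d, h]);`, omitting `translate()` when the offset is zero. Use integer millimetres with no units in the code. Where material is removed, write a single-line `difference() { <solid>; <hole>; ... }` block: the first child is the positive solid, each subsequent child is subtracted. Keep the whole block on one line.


difference() { translate([279, 500, 0]) cube([4054, 184, 2755]); translate([1092, 500, 1026]) cube([952, 184, 1509]); }


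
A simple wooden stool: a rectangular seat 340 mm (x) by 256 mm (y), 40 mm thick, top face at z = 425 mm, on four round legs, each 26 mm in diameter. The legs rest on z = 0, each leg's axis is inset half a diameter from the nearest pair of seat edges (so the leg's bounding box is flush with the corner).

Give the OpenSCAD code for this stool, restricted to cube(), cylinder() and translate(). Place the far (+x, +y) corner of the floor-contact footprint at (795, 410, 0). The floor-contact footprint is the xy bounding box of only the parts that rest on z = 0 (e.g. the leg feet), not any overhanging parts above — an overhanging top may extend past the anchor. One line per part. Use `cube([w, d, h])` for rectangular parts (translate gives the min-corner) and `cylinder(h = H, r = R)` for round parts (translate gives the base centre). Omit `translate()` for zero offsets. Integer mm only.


translate([455, 154, 385]) cube([340, 256, 40]);
translate([468, 167, 0]) cylinder(h = 385, r = 13);
translate([782, 167, 0]) cylinder(h = 385, r = 13);
translate([468, 397, 0]) cylinder(h = 385, r = 13);
translate([782, 397, 0]) cylinder(h = 385, r = 13);


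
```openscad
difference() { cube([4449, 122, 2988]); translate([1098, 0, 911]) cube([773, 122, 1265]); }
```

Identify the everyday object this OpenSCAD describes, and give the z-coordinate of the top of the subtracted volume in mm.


A wall with a window opening. The window head height is 2176 mm.

A wall with a rectangular opening subtracted — a window. Sill at z = 911, opening 1265 mm tall, so the head is at 911 + 1265 = 2176 mm.


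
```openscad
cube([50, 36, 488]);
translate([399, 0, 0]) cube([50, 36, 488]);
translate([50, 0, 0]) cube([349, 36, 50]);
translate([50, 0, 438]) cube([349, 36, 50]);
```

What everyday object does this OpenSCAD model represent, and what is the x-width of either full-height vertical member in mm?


A picture frame. The border width is 50 mm.

Four thin pieces enclosing a rectangular opening — a picture frame. The two full-height stiles are 488 mm tall; the top rail sits at z = 438 and is 50 mm tall, so the border above the opening is 488 − 438 = 50 mm, matching the stile x-width.


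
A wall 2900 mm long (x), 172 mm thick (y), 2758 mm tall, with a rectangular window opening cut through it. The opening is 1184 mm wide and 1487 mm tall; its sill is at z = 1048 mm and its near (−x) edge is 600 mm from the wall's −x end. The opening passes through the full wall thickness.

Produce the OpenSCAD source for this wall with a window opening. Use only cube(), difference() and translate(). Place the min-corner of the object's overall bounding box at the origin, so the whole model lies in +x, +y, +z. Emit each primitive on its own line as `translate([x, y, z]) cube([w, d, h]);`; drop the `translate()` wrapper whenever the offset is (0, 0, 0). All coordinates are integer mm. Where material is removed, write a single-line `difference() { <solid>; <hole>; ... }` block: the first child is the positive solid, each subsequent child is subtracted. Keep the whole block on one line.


difference() { cube([2900, 172, 2758]); translate([600, 0, 1048]) cube([1184, 172, 1487]); }


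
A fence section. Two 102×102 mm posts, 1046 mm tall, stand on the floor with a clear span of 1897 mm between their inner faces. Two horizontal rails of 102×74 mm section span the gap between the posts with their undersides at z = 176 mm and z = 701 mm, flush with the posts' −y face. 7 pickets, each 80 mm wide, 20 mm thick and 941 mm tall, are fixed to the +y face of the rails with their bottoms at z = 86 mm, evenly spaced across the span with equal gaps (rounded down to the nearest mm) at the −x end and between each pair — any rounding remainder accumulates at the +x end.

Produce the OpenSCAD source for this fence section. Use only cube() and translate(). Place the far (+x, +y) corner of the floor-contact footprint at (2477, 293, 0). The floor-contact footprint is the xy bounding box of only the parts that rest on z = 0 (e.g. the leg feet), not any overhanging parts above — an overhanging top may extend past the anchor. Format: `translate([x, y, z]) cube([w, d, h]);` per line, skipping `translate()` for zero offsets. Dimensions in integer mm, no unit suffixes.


translate([376, 191, 0]) cube([102, 102, 1046]);
translate([2375, 191, 0]) cube([102, 102, 1046]);
translate([478, 191, 176]) cube([1897, 102, 74]);
translate([478, 191, 701]) cube([1897, 102, 74]);
translate([645, 293, 86]) cube([80, 20, 941]);
translate([892, 293, 86]) cube([80, 20, 941]);
translate([1139, 293, 86]) cube([80, 20, 941]);
translate([1386, 293, 86]) cube([80, 20, 941]);
translate([1633, 293, 86]) cube([80, 20, 941]);
translate([1880, 293, 86]) cube([80, 20, 941]);
translate([2127, 293, 86]) cube([80, 20, 941]);


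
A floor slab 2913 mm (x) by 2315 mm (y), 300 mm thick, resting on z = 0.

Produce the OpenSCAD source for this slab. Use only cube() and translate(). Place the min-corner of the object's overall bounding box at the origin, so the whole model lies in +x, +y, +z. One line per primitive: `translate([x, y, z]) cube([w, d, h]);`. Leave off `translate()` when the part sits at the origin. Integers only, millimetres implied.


cube([2913, 2315, 300]);


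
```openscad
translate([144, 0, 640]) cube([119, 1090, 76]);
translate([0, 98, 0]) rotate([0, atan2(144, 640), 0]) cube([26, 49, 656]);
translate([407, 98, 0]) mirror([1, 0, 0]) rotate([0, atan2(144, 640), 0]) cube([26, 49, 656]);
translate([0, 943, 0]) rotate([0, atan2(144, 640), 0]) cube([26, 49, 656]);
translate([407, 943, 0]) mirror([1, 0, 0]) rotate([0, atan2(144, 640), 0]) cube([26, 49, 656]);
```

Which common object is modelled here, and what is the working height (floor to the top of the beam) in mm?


A sawhorse. The overall height is 716 mm.

A beam across two mirrored pairs of raked legs — a sawhorse. The beam's underside is at z = 640 (matching the legs' vertical rise in atan2(144, 640)) and the beam is 76 mm tall, so its top is at 640 + 76 = 716 mm. The raked legs top out at the beam's underside, so that is the highest point.


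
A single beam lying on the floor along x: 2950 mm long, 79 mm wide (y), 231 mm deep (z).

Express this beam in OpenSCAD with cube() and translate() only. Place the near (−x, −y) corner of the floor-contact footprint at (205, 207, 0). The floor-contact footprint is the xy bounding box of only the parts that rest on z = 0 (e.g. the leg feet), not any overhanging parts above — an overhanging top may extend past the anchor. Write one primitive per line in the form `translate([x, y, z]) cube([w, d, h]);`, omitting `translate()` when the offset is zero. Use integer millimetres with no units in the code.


translate([205, 207, 0]) cube([2950, 79, 231]);


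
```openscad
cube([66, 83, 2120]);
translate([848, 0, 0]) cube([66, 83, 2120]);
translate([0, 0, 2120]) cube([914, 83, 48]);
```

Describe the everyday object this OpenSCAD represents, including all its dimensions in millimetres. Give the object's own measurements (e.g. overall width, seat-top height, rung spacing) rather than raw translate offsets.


A door frame. The clear opening is 782 mm wide and 2120 mm high. Two 66 mm wide jambs, 83 mm deep, stand either side of the opening from the floor to the top of the opening. A 48 mm thick head sits across the top of both jambs, spanning the full outside width of the frame.


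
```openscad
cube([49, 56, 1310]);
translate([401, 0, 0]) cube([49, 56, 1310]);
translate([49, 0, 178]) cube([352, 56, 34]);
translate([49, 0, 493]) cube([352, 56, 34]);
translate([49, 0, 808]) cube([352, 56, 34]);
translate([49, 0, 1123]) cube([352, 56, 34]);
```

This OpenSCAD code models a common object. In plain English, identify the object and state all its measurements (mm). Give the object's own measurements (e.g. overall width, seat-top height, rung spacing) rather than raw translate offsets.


A straight ladder. Two 49×56 mm vertical rails, 1310 mm tall, stand 450 mm apart (outside-to-outside) with their front faces coplanar on the −y side. 4 rungs, each 56 mm deep and 34 mm tall, span between the inner faces of the rails, front faces flush with the rails. The lowest rung's underside is at z = 178 mm and rungs are spaced 315 mm apart (underside to underside).


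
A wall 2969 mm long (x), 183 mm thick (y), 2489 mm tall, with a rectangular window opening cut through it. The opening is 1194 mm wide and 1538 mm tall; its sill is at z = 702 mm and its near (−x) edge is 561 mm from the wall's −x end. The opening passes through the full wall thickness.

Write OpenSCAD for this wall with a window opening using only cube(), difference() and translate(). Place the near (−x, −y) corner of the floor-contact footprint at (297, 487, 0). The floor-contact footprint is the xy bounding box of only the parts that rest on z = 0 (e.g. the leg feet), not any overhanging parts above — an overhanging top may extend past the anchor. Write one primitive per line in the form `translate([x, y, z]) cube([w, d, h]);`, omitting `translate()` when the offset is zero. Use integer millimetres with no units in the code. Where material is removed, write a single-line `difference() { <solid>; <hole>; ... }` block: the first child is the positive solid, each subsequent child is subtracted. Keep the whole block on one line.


difference() { translate([297, 487, 0]) cube([2969, 183, 2489]); translate([858, 487, 702]) cube([1194, 183, 1538]); }


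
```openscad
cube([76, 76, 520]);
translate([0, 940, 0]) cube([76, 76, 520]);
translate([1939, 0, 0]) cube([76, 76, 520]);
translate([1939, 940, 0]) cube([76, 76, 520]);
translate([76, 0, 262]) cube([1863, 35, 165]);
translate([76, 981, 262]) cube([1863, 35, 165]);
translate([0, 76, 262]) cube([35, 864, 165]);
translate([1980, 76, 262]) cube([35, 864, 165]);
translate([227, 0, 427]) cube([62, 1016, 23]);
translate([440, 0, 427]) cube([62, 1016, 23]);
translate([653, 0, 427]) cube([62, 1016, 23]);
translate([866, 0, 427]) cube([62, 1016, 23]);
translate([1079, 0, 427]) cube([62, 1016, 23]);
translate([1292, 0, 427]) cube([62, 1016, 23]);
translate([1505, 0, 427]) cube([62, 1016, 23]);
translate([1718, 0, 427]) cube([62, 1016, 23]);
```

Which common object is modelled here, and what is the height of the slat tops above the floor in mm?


A bed frame. The slat-top height is 450 mm.

Four posts, four rails, and a row of slats — a bed frame. Slats sit on the rails at z = 262 + 165 = 427; with slat thickness 23, the top is 450 mm.


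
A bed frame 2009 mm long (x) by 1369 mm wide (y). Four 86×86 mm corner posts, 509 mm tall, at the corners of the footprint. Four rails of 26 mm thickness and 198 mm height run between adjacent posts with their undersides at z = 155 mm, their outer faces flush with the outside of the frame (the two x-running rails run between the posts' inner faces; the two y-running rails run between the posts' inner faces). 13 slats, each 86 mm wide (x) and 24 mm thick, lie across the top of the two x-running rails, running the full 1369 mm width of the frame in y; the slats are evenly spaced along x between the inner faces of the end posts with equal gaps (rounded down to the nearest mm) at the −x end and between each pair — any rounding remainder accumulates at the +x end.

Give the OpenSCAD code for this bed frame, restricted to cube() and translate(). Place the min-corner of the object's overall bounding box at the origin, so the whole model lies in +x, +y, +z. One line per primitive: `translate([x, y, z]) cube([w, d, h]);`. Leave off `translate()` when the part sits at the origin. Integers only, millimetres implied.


// slat z = rail_z + rail_h = 155 + 198 = 353
// slat gap = ⌊(1837 − 13·86) / 14⌋ = 51
cube([86, 86, 509]);
translate([0, 1283, 0]) cube([86, 86, 509]);
translate([1923, 0, 0]) cube([86, 86, 509]);
translate([1923, 1283, 0]) cube([86, 86, 509]);
translate([86, 0, 155]) cube([1837, 26, 198]);
translate([86, 1343, 155]) cube([1837, 26, 198]);
translate([0, 86, 155]) cube([26, 1197, 198]);
translate([1983, 86, 155]) cube([26, 1197, 198]);
translate([137, 0, 353]) cube([86, 1369, 24]);
translate([274, 0, 353]) cube([86, 1369, 24]);
translate([411, 0, 353]) cube([86, 1369, 24]);
translate([548, 0, 353]) cube([86, 1369, 24]);
translate([685, 0, 353]) cube([86, 1369, 24]);
translate([822, 0, 353]) cube([86, 1369, 24]);
translate([959, 0, 353]) cube([86, 1369, 24]);
translate([1096, 0, 353]) cube([86, 1369, 24]);
translate([1233, 0, 353]) cube([86, 1369, 24]);
translate([1370, 0, 353]) cube([86, 1369, 24]);
translate([1507, 0, 353]) cube([86, 1369, 24]);
translate([1644, 0, 353]) cube([86, 1369, 24]);
translate([1781, 0, 353]) cube([86, 1369, 24]);


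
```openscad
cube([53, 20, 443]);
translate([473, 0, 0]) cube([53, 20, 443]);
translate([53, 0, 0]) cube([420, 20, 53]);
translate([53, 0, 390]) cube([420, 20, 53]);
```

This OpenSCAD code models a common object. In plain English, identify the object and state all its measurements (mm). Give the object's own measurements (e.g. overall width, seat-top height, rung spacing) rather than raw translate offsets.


A rectangular picture frame lying in the x–z plane (depth along y). The opening is 420 mm wide (x) by 337 mm tall (z), surrounded by a border 53 mm wide on all four sides. The frame is 20 mm deep and is made of two full-height vertical stiles with two horizontal rails fitted between them.


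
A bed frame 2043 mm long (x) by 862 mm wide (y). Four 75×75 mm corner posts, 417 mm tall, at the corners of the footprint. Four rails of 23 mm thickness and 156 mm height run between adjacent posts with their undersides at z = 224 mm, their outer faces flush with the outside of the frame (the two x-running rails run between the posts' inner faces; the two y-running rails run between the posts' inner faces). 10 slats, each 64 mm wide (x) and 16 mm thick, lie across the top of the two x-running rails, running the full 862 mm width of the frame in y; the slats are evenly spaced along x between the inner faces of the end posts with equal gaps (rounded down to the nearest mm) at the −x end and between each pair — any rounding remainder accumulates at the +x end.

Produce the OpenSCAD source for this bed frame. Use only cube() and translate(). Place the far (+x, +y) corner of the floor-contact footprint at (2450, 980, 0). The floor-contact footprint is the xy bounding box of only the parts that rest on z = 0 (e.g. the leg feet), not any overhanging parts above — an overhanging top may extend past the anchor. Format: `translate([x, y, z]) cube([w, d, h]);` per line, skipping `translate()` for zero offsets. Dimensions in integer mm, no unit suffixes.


// slat z = rail_z + rail_h = 224 + 156 = 380
// slat gap = ⌊(1893 − 10·64) / 11⌋ = 113
translate([407, 118, 0]) cube([75, 75, 417]);
translate([407, 905, 0]) cube([75, 75, 417]);
translate([2375, 118, 0]) cube([75, 75, 417]);
translate([2375, 905, 0]) cube([75, 75, 417]);
translate([482, 118, 224]) cube([1893, 23, 156]);
translate([482, 957, 224]) cube([1893, 23, 156]);
translate([407, 193, 224]) cube([23, 712, 156]);
translate([2427, 193, 224]) cube([23, 712, 156]);
translate([595, 118, 380]) cube([64, 862, 16]);
translate([772, 118, 380]) cube([64, 862, 16]);
translate([949, 118, 380]) cube([64, 862, 16]);
translate([1126, 118, 380]) cube([64, 862, 16]);
translate([1303, 118, 380]) cube([64, 862, 16]);
translate([1480, 118, 380]) cube([64, 862, 16]);
translate([1657, 118, 380]) cube([64, 862, 16]);
translate([1834, 118, 380]) cube([64, 862, 16]);
translate([2011, 118, 380]) cube([64, 862, 16]);
translate([2188, 118, 380]) cube([64, 862, 16]);


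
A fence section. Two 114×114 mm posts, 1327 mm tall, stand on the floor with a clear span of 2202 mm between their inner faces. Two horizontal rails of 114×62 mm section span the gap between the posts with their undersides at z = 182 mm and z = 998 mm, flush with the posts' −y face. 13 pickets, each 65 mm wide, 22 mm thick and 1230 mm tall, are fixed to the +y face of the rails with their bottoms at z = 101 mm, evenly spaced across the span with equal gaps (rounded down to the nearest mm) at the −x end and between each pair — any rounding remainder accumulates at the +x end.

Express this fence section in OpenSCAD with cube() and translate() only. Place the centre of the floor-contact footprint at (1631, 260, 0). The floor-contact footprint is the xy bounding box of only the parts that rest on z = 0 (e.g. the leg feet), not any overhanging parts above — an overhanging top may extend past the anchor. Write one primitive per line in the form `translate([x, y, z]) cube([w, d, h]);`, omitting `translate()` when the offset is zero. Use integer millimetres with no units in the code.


translate([416, 203, 0]) cube([114, 114, 1327]);
translate([2732, 203, 0]) cube([114, 114, 1327]);
translate([530, 203, 182]) cube([2202, 114, 62]);
translate([530, 203, 998]) cube([2202, 114, 62]);
translate([626, 317, 101]) cube([65, 22, 1230]);
translate([787, 317, 101]) cube([65, 22, 1230]);
translate([948, 317, 101]) cube([65, 22, 1230]);
translate([1109, 317, 101]) cube([65, 22, 1230]);
translate([1270, 317, 101]) cube([65, 22, 1230]);
translate([1431, 317, 101]) cube([65, 22, 1230]);
translate([1592, 317, 101]) cube([65, 22, 1230]);
translate([1753, 317, 101]) cube([65, 22, 1230]);
translate([1914, 317, 101]) cube([65, 22, 1230]);
translate([2075, 317, 101]) cube([65, 22, 1230]);
translate([2236, 317, 101]) cube([65, 22, 1230]);
translate([2397, 317, 101]) cube([65, 22, 1230]);
translate([2558, 317, 101]) cube([65, 22, 1230]);


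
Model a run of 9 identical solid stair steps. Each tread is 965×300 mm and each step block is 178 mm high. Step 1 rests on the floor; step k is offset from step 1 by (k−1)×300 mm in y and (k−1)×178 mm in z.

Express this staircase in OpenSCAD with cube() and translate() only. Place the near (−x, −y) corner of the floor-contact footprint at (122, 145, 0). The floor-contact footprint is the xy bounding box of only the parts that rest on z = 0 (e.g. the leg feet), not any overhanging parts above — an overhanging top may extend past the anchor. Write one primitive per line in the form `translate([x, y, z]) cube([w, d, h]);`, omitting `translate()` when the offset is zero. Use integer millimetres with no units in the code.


translate([122, 145, 0]) cube([965, 300, 178]);
translate([122, 445, 178]) cube([965, 300, 178]);
translate([122, 745, 356]) cube([965, 300, 178]);
translate([122, 1045, 534]) cube([965, 300, 178]);
translate([122, 1345, 712]) cube([965, 300, 178]);
translate([122, 1645, 890]) cube([965, 300, 178]);
translate([122, 1945, 1068]) cube([965, 300, 178]);
translate([122, 2245, 1246]) cube([965, 300, 178]);
translate([122, 2545, 1424]) cube([965, 300, 178]);


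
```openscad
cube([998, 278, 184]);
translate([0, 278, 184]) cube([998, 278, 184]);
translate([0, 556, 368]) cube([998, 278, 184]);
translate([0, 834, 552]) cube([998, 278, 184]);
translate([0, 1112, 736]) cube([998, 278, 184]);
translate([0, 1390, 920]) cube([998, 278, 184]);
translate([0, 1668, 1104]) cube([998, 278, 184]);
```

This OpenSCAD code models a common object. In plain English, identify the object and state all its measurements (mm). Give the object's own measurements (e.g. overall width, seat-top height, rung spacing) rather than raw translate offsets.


A straight staircase of 7 solid steps. Each step is 998 mm wide (x), 278 mm deep (y, the going) and 184 mm tall (the rise). The first step rests on the floor; each subsequent step sits one going further in +y and one rise higher in +z, directly behind and above the previous step with no overlap.


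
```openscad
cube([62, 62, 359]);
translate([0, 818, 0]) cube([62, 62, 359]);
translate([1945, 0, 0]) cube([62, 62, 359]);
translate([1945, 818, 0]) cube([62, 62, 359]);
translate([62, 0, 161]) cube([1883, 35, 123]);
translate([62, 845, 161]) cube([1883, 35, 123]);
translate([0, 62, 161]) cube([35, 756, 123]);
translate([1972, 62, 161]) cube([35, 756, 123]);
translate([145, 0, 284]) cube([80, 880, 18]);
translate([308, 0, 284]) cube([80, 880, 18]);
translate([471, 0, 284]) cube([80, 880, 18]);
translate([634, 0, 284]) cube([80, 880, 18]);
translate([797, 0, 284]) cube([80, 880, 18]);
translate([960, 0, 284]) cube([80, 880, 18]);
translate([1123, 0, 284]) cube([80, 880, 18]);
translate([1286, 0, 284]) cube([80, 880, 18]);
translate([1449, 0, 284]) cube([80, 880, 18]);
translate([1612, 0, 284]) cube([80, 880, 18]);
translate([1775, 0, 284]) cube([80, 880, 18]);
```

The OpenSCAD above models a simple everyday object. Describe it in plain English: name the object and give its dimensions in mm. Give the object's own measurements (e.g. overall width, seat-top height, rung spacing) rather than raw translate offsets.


A bed frame 2007 mm long (x) by 880 mm wide (y). Four 62×62 mm corner posts, 359 mm tall, at the corners of the footprint. Four rails of 35 mm thickness and 123 mm height run between adjacent posts with their undersides at z = 161 mm, their outer faces flush with the outside of the frame (the two x-running rails run between the posts' inner faces; the two y-running rails run between the posts' inner faces). 11 slats, each 80 mm wide (x) and 18 mm thick, lie across the top of the two x-running rails, running the full 880 mm width of the frame in y; along x they sit between the end posts with a 83 mm gap after the −x posts and between neighbouring slats, leaving 90 mm before the +x posts.


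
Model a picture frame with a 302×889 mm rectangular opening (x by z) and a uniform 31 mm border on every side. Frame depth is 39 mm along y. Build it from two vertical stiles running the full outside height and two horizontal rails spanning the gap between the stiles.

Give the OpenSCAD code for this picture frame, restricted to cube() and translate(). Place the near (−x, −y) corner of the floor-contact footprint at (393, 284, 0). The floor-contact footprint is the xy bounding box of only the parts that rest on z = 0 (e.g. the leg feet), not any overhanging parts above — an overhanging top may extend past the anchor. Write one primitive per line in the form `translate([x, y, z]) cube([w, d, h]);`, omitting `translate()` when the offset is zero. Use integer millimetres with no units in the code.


translate([393, 284, 0]) cube([31, 39, 951]);
translate([726, 284, 0]) cube([31, 39, 951]);
translate([424, 284, 0]) cube([302, 39, 31]);
translate([424, 284, 920]) cube([302, 39, 31]);


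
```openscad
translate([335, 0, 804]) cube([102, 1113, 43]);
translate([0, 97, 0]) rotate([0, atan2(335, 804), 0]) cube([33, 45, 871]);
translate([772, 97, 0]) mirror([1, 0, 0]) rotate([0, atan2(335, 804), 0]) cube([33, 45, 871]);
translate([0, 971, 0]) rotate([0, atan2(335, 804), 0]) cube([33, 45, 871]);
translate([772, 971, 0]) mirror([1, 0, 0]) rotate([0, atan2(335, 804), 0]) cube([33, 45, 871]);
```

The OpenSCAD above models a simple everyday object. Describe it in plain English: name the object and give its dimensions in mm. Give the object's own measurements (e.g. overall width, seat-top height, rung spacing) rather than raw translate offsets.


A sawhorse. A 102×1113×43 mm beam (x, y, z) sits on two A-frame leg pairs. Each pair is two raked legs of 33×45 mm section (45 mm along y) splaying symmetrically in x. Each leg rises 804 mm vertically over 335 mm of horizontal reach and is 871 mm long along its own axis. Every leg's outer bottom edge rests on the floor and its outer top edge meets a bottom edge of the beam — the left legs (tilting toward +x) meet the beam's −x bottom edge, the right legs (their mirror images, tilting toward −x) meet its +x bottom edge — so the leg tops tuck under the beam, the beam's underside is 804 mm above the floor, and the feet are 772 mm apart outside-to-outside with the beam centred between them. The two leg pairs are set in 97 mm from either end of the beam.


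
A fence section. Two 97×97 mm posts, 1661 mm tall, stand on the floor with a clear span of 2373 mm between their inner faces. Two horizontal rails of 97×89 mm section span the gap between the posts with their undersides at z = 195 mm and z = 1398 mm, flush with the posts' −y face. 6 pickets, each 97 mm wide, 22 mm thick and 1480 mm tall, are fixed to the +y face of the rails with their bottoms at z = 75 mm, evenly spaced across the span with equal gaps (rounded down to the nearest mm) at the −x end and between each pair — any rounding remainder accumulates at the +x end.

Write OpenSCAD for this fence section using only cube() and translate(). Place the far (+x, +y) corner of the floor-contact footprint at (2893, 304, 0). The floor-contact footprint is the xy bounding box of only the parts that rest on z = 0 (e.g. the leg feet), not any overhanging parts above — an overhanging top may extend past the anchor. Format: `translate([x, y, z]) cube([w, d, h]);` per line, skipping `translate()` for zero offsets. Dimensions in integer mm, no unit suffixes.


translate([326, 207, 0]) cube([97, 97, 1661]);
translate([2796, 207, 0]) cube([97, 97, 1661]);
translate([423, 207, 195]) cube([2373, 97, 89]);
translate([423, 207, 1398]) cube([2373, 97, 89]);
translate([678, 304, 75]) cube([97, 22, 1480]);
translate([1030, 304, 75]) cube([97, 22, 1480]);
translate([1382, 304, 75]) cube([97, 22, 1480]);
translate([1734, 304, 75]) cube([97, 22, 1480]);
translate([2086, 304, 75]) cube([97, 22, 1480]);
translate([2438, 304, 75]) cube([97, 22, 1480]);
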